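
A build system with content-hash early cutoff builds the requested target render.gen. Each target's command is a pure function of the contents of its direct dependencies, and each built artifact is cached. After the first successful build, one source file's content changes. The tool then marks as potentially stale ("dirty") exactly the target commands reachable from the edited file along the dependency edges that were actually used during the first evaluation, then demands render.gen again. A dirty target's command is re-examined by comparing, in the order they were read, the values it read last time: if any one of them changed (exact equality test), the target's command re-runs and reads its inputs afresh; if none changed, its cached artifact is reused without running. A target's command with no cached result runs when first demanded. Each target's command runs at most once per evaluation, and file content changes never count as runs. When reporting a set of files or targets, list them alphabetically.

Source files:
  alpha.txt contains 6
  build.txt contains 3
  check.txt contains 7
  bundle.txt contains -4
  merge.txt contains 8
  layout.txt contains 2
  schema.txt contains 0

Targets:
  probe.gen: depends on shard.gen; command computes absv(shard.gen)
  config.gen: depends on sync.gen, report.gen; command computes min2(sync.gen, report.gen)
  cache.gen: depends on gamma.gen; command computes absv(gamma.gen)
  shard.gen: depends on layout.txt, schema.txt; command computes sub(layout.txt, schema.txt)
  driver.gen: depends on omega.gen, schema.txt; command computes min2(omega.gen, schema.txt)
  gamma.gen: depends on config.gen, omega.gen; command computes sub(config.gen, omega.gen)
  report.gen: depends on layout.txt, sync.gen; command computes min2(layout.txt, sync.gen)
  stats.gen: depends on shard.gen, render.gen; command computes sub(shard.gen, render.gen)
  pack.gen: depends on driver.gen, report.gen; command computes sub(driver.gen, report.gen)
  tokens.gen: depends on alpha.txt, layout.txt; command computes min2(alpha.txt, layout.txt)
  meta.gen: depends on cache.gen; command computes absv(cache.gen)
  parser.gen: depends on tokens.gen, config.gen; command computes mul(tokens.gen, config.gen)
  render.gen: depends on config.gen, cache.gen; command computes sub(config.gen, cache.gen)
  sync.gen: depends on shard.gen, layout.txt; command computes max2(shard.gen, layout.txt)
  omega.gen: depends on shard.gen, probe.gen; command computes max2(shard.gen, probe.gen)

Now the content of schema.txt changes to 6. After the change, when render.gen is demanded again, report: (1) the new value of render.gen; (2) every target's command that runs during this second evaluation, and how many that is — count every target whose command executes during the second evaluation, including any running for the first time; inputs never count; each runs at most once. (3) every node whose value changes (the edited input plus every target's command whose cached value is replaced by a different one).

New value of render.gen: 0.
Target commands that run: cache.gen, gamma.gen, omega.gen, probe.gen, render.gen, shard.gen, sync.gen — 7 in total.
Values that change: cache.gen, gamma.gen, omega.gen, probe.gen, render.gen, schema.txt, shard.gen.
Key observation: the cutoff stops propagation at report.gen — its inputs' values are unchanged, so it reuses its cache.

First evaluation (everything demanded from the output):
  shard.gen = sub(2, 0) = 2
  probe.gen = absv(2) = 2
  omega.gen = max2(2, 2) = 2
  sync.gen = max2(2, 2) = 2
  report.gen = min2(2, 2) = 2
  config.gen = min2(2, 2) = 2
  gamma.gen = sub(2, 2) = 0
  cache.gen = absv(0) = 0
  render.gen = sub(2, 0) = 2

Propagation after the edit:
  shard.gen: runs — schema.txt 0->6; result -4.
  probe.gen: runs — shard.gen 2->-4; result 4.
  omega.gen: runs — shard.gen 2->-4; probe.gen 2->4; result 4.
  sync.gen: runs — shard.gen 2->-4; result 2 (same value as before).
  report.gen: checked — values it read are unchanged (layout.txt unchanged, sync.gen unchanged); reused cached 2 without running.
  config.gen: checked — values it read are unchanged (sync.gen unchanged, report.gen unchanged); reused cached 2 without running.
  gamma.gen: runs — omega.gen 2->4; result -2.
  cache.gen: runs — gamma.gen 0->-2; result 2.
  render.gen: runs — cache.gen 0->2; result 0.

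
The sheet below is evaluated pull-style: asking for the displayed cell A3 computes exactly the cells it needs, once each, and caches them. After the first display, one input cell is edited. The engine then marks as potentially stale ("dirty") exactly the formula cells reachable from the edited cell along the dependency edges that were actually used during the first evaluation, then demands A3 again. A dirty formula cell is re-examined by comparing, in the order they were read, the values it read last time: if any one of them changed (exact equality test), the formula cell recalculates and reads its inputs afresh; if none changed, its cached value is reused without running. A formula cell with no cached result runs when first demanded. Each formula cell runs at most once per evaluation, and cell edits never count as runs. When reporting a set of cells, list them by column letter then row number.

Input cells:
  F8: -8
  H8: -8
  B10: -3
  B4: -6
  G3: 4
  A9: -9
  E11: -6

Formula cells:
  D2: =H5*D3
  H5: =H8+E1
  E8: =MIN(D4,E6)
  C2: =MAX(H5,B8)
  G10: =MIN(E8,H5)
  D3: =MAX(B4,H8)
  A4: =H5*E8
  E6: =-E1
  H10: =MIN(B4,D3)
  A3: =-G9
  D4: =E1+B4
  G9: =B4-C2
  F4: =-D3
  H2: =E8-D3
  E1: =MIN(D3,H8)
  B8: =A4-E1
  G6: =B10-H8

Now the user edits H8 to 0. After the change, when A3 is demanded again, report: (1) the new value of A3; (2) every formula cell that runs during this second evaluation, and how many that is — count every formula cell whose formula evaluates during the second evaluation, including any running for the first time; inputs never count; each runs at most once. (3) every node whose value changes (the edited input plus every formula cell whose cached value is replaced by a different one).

First demand of the output computes:
  D3 = MAX(-6, -8) = -6
  E1 = MIN(-6, -8) = -8
  D4 = -8 + -6 = -14
  E6 = -(-8) = 8
  E8 = MIN(-14, 8) = -14
  H5 = -8 + -8 = -16
  A4 = -16 * -14 = 224
  B8 = 224 - -8 = 232
  C2 = MAX(-16, 232) = 232
  G9 = -6 - 232 = -238
  A3 = -(-238) = 238

After the edit, cleaning proceeds:
  D3: a read changed (H8 -8->0) — executes, giving 0.
  E1: a read changed (D3 -6->0; H8 -8->0) — executes, giving 0.
  D4: a read changed (E1 -8->0) — executes, giving -6.
  E6: a read changed (E1 -8->0) — executes, giving 0.
  E8: a read changed (D4 -14->-6; E6 8->0) — executes, giving -6.
  H5: a read changed (H8 -8->0; E1 -8->0) — executes, giving 0.
  A4: a read changed (H5 -16->0; E8 -14->-6) — executes, giving 0.
  B8: a read changed (A4 224->0; E1 -8->0) — executes, giving 0.
  C2: a read changed (H5 -16->0; B8 232->0) — executes, giving 0.
  G9: a read changed (C2 232->0) — executes, giving -6.
  A3: a read changed (G9 -238->-6) — executes, giving 6.

Demanding A3 again yields 6.
11 formula cells run: A3, A4, B8, C2, D3, D4, E1, E6, E8, G9, H5.
The nodes whose values change: A3, A4, B8, C2, D3, D4, E1, E6, E8, G9, H5, H8.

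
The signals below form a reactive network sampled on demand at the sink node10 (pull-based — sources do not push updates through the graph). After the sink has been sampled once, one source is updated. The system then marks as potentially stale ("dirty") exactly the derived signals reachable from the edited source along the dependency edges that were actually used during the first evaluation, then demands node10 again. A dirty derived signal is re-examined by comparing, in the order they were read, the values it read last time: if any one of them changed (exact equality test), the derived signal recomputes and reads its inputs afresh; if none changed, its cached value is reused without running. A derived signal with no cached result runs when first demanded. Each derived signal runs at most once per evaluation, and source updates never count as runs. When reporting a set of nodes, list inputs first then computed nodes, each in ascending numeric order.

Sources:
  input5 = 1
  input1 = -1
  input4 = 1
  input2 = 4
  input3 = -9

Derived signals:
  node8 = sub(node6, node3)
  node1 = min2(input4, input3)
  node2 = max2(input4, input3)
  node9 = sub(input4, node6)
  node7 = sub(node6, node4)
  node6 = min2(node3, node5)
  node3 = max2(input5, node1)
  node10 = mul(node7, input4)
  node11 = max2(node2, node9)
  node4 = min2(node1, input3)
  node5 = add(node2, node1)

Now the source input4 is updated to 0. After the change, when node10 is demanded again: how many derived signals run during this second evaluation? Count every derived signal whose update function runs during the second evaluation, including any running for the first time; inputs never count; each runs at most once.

Initial pass — values computed on the first demand:
  node1 = min2(1, -9) = -9
  node2 = max2(1, -9) = 1
  node3 = max2(1, -9) = 1
  node4 = min2(-9, -9) = -9
  node5 = add(1, -9) = -8
  node6 = min2(1, -8) = -8
  node7 = sub(-8, -9) = 1
  node10 = mul(1, 1) = 1

Second demand — change propagation:
  node1: re-runs because input4 1->0; new result -9 (unchanged).
  node2: re-runs because input4 1->0; new result 0.
  node3: re-examined; everything it read last time is the same (input5 unchanged, node1 unchanged) — cache 1 kept, no run.
  node4: re-examined; everything it read last time is the same (node1 unchanged, input3 unchanged) — cache -9 kept, no run.
  node5: re-runs because node2 1->0; new result -9.
  node6: re-runs because node5 -8->-9; new result -9.
  node7: re-runs because node6 -8->-9; new result 0.
  node10: re-runs because node7 1->0; input4 1->0; new result 0.

The important point: at node3 every value read last time is unchanged, so the dirty flag clears without a run.

Run set: node1, node2, node5, node6, node7, node10 (6 run).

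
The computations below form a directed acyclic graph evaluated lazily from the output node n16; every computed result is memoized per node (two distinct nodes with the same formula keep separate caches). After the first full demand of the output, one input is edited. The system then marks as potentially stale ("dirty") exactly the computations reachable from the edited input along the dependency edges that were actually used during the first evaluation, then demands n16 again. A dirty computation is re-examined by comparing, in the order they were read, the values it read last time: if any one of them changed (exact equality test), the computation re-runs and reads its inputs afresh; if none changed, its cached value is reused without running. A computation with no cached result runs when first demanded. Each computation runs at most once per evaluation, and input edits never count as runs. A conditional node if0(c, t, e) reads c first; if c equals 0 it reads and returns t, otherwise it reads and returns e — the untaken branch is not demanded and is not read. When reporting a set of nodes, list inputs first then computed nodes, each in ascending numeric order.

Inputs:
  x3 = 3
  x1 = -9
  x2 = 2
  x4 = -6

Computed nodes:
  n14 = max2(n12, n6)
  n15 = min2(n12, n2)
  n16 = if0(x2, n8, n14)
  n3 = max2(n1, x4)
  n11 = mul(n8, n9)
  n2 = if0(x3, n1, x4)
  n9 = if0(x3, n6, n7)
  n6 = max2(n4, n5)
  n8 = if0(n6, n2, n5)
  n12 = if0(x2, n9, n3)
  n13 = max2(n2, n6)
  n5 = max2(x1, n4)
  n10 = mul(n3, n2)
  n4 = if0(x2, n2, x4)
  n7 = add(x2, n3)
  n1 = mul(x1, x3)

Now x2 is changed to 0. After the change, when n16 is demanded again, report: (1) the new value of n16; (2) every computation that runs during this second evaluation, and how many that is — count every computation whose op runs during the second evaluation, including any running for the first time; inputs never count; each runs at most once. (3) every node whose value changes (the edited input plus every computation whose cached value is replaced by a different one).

First demand of the output computes:
  n1 = mul(-9, 3) = -27
  n3 = max2(-27, -6) = -6
  n4 = if0(x2=2 -> else branch x4) = -6
  n5 = max2(-9, -6) = -6
  n6 = max2(-6, -6) = -6
  n12 = if0(x2=2 -> else branch n3) = -6
  n14 = max2(-6, -6) = -6
  n16 = if0(x2=2 -> else branch n14) = -6

After the edit, cleaning proceeds:
  n2: had never run; runs now, result -6.
  n4: a read changed (x2 2->0) — executes, giving -6 — identical to its old value.
  n5: dirty, but its reads are unchanged (x1 unchanged, n4 unchanged); cached -6 stands.
  n6: dirty, but its reads are unchanged (n4 unchanged, n5 unchanged); cached -6 stands.
  n8: had never run; runs now, result -6.
  n12: stays stale; no demand reaches it after the flip.
  n14: stays stale; no demand reaches it after the flip.
  n16: a read changed (x2 2->0) — executes, giving -6 — identical to its old value.

Note the branch switch — demand abandons n12, n14, which are never re-examined.

Demanding n16 again yields -6.
4 computations run: n2, n4, n8, n16.
The nodes whose values change: x2.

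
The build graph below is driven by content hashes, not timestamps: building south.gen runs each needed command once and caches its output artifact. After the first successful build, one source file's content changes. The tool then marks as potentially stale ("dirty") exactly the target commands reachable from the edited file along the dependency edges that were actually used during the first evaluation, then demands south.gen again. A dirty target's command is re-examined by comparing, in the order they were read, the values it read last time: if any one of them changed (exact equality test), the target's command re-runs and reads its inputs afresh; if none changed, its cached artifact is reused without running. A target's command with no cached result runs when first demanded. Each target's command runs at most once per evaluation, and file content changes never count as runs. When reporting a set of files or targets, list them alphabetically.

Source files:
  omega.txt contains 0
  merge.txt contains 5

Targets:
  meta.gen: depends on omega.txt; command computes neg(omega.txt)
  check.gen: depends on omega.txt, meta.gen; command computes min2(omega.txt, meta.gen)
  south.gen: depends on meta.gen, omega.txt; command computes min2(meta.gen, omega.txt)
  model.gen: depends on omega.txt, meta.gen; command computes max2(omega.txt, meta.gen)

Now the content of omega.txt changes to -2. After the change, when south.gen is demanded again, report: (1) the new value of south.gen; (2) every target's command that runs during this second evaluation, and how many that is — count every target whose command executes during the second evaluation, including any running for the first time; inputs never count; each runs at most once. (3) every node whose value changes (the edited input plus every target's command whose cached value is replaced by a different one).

Initial pass — values computed on the first demand:
  meta.gen = neg(0) = 0
  south.gen = min2(0, 0) = 0

Second demand — change propagation:
  meta.gen: re-runs because omega.txt 0->-2; new result 2.
  south.gen: re-runs because meta.gen 0->2; omega.txt 0->-2; new result -2.

south.gen now evaluates to -2.
Run set: meta.gen, south.gen (2 run).
Changed values: meta.gen, omega.txt, south.gen.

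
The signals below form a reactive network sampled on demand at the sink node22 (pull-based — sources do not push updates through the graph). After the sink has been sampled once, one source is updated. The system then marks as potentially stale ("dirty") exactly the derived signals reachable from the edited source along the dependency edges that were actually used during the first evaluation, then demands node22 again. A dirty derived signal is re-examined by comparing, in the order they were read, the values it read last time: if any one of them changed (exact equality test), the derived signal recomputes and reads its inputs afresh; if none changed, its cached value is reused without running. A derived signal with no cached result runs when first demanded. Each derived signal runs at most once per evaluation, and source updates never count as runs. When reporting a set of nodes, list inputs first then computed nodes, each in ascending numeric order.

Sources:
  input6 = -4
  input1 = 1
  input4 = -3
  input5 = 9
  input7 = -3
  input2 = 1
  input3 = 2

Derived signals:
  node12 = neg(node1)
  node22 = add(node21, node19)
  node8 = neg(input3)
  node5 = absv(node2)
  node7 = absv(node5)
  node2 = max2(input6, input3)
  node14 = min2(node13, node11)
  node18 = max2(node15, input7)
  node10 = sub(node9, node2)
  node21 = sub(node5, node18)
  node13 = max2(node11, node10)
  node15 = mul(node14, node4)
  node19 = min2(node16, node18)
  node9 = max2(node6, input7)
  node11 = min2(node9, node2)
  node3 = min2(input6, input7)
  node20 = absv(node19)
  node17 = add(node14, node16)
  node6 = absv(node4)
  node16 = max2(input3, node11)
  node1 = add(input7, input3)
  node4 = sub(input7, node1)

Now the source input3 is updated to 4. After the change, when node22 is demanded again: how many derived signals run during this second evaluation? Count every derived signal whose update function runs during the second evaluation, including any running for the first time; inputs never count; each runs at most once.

Initial pass — values computed on the first demand:
  node1 = add(-3, 2) = -1
  node2 = max2(-4, 2) = 2
  node4 = sub(-3, -1) = -2
  node5 = absv(2) = 2
  node6 = absv(-2) = 2
  node9 = max2(2, -3) = 2
  node10 = sub(2, 2) = 0
  node11 = min2(2, 2) = 2
  node13 = max2(2, 0) = 2
  node14 = min2(2, 2) = 2
  node15 = mul(2, -2) = -4
  node16 = max2(2, 2) = 2
  node18 = max2(-4, -3) = -3
  node19 = min2(2, -3) = -3
  node21 = sub(2, -3) = 5
  node22 = add(5, -3) = 2

Second demand — change propagation:
  node1: re-runs because input3 2->4; new result 1.
  node2: re-runs because input3 2->4; new result 4.
  node4: re-runs because node1 -1->1; new result -4.
  node5: re-runs because node2 2->4; new result 4.
  node6: re-runs because node4 -2->-4; new result 4.
  node9: re-runs because node6 2->4; new result 4.
  node10: re-runs because node9 2->4; node2 2->4; new result 0 (unchanged).
  node11: re-runs because node9 2->4; node2 2->4; new result 4.
  node13: re-runs because node11 2->4; new result 4.
  node14: re-runs because node13 2->4; node11 2->4; new result 4.
  node15: re-runs because node14 2->4; node4 -2->-4; new result -16.
  node16: re-runs because input3 2->4; node11 2->4; new result 4.
  node18: re-runs because node15 -4->-16; new result -3 (unchanged).
  node19: re-runs because node16 2->4; new result -3 (unchanged).
  node21: re-runs because node5 2->4; new result 7.
  node22: re-runs because node21 5->7; new result 4.

Run set: node1, node2, node4, node5, node6, node9, node10, node11, node13, node14, node15, node16, node18, node19, node21, node22 (16 run).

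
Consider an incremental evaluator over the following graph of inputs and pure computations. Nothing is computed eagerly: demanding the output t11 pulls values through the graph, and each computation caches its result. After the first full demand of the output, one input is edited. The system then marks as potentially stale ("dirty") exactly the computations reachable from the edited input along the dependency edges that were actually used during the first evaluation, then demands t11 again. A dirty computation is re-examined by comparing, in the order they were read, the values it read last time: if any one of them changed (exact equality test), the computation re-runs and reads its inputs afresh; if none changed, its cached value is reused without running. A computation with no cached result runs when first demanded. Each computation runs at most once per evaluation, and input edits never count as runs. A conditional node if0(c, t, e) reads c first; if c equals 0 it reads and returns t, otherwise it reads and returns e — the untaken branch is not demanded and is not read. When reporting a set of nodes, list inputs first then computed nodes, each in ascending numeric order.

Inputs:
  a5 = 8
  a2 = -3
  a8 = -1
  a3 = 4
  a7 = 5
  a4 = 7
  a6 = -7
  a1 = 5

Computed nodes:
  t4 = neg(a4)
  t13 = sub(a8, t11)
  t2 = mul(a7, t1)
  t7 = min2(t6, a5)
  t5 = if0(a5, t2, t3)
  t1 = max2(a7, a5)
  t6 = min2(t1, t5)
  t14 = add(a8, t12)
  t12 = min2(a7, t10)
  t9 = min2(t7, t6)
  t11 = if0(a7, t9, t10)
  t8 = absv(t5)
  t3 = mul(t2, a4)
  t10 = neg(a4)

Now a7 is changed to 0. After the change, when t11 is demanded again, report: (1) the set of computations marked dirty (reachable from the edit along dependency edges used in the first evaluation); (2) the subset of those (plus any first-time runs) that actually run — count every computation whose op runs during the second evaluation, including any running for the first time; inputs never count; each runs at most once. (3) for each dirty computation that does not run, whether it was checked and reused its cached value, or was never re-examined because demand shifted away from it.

Initial pass — values computed on the first demand:
  t10 = neg(7) = -7
  t11 = if0(a7=5 -> else branch t10) = -7

Second demand — change propagation:
  t1: newly demanded (no cache) — executes and yields 8.
  t2: newly demanded (no cache) — executes and yields 0.
  t3: newly demanded (no cache) — executes and yields 0.
  t5: newly demanded (no cache) — executes and yields 0.
  t6: newly demanded (no cache) — executes and yields 0.
  t7: newly demanded (no cache) — executes and yields 0.
  t9: newly demanded (no cache) — executes and yields 0.
  t11: re-runs because a7 5->0; new result 0.

The important point: the flipped condition pulls in fresh nodes; t1, t2, t3, t5, t6, t7, t9 run for the first time.

Dirty set: t11.
Run set: t1, t2, t3, t5, t6, t7, t9, t11 (8 run).
All dirty computations ended up running.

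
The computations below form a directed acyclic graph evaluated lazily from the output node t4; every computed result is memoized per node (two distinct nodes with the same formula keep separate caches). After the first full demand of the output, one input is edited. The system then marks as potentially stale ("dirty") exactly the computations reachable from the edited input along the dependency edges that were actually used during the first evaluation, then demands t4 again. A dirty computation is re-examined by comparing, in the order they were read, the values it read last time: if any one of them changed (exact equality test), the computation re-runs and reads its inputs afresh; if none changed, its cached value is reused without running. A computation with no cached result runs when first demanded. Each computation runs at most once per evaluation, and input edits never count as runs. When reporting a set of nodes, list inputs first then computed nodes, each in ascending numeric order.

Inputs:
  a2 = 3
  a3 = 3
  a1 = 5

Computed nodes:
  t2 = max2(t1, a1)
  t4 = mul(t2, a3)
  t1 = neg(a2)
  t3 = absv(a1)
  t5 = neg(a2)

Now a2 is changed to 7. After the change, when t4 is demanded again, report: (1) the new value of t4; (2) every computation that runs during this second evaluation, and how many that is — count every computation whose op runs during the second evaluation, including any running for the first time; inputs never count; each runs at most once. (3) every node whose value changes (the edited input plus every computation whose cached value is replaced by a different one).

First demand of the output computes:
  t1 = neg(3) = -3
  t2 = max2(-3, 5) = 5
  t4 = mul(5, 3) = 15

After the edit, cleaning proceeds:
  t1: a read changed (a2 3->7) — executes, giving -7.
  t2: a read changed (t1 -3->-7) — executes, giving 5 — identical to its old value.
  t4: dirty, but its reads are unchanged (t2 unchanged, a3 unchanged); cached 15 stands.

Note the absorption at t2: it re-runs yet its value is the same, leaving the output's value untouched.

Demanding t4 again yields 15.
2 computations run: t1, t2.
The nodes whose values change: a2, t1.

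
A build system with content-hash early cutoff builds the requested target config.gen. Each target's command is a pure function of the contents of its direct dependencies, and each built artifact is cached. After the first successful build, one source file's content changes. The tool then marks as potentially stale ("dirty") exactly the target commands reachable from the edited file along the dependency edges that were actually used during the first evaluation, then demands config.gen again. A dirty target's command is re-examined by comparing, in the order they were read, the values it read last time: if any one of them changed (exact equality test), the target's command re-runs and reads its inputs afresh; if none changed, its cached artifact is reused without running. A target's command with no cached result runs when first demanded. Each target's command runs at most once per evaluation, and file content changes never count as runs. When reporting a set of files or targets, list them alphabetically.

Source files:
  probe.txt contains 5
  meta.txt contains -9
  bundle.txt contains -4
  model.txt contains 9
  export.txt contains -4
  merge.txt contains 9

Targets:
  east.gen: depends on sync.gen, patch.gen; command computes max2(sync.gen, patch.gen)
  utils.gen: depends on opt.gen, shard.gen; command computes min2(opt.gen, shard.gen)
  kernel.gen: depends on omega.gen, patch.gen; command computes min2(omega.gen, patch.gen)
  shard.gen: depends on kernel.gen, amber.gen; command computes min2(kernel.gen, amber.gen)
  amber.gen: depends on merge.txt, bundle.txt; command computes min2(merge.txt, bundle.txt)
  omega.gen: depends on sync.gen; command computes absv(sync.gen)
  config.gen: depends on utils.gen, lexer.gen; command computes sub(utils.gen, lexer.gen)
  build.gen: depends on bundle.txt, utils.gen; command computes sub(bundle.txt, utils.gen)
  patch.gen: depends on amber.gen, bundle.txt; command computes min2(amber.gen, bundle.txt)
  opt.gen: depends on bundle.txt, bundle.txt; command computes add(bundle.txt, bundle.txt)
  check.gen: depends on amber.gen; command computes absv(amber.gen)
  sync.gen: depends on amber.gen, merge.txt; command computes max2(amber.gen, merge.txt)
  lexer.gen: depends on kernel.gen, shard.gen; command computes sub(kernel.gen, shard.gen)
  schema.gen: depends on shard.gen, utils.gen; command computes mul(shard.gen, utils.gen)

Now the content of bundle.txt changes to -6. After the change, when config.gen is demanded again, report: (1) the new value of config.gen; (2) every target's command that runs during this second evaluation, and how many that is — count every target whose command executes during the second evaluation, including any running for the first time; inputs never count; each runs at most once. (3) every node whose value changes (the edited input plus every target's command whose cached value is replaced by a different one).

New value of config.gen: -12.
Target commands that run: amber.gen, config.gen, kernel.gen, lexer.gen, opt.gen, patch.gen, shard.gen, sync.gen, utils.gen — 9 in total.
Values that change: amber.gen, bundle.txt, config.gen, kernel.gen, opt.gen, patch.gen, shard.gen, utils.gen.
Key observation: the cutoff stops propagation at omega.gen — its inputs' values are unchanged, so it reuses its cache.

First evaluation (everything demanded from the output):
  amber.gen = min2(9, -4) = -4
  opt.gen = add(-4, -4) = -8
  patch.gen = min2(-4, -4) = -4
  sync.gen = max2(-4, 9) = 9
  omega.gen = absv(9) = 9
  kernel.gen = min2(9, -4) = -4
  shard.gen = min2(-4, -4) = -4
  lexer.gen = sub(-4, -4) = 0
  utils.gen = min2(-8, -4) = -8
  config.gen = sub(-8, 0) = -8

Propagation after the edit:
  amber.gen: runs — bundle.txt -4->-6; result -6.
  opt.gen: runs — bundle.txt -4->-6; bundle.txt -4->-6; result -12.
  patch.gen: runs — amber.gen -4->-6; bundle.txt -4->-6; result -6.
  sync.gen: runs — amber.gen -4->-6; result 9 (same value as before).
  omega.gen: checked — values it read are unchanged (sync.gen unchanged); reused cached 9 without running.
  kernel.gen: runs — patch.gen -4->-6; result -6.
  shard.gen: runs — kernel.gen -4->-6; amber.gen -4->-6; result -6.
  lexer.gen: runs — kernel.gen -4->-6; shard.gen -4->-6; result 0 (same value as before).
  utils.gen: runs — opt.gen -8->-12; shard.gen -4->-6; result -12.
  config.gen: runs — utils.gen -8->-12; result -12.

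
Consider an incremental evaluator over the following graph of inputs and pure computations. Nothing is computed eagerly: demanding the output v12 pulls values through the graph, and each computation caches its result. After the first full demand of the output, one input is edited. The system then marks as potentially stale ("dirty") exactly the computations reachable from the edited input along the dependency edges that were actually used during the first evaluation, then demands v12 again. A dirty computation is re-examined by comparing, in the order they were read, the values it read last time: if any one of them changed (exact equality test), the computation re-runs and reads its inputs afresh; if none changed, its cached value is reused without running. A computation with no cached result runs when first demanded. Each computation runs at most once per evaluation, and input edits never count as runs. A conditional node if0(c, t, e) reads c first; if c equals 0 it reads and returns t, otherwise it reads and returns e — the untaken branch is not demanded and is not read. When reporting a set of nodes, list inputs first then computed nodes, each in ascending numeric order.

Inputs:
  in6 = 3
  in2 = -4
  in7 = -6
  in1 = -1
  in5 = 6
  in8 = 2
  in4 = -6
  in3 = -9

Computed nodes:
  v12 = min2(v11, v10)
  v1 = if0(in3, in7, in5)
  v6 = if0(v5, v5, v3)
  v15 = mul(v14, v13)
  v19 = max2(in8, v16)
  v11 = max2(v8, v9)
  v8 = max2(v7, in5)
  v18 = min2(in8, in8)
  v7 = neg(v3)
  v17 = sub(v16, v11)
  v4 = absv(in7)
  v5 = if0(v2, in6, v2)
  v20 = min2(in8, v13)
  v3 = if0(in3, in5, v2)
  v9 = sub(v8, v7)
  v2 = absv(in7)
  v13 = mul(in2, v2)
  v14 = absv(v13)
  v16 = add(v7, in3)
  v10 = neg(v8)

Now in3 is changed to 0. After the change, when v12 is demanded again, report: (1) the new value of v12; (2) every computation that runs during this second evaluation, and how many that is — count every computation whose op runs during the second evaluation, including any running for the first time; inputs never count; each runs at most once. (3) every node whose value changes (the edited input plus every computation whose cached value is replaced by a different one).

v12 now evaluates to -6.
Run set: v3 (1 run).
Changed values: in3.
The important point: v3 recomputes to an identical value, and the output ends up unchanged.

Initial pass — values computed on the first demand:
  v2 = absv(-6) = 6
  v3 = if0(in3=-9 -> else branch v2) = 6
  v7 = neg(6) = -6
  v8 = max2(-6, 6) = 6
  v9 = sub(6, -6) = 12
  v10 = neg(6) = -6
  v11 = max2(6, 12) = 12
  v12 = min2(12, -6) = -6

Second demand — change propagation:
  v3: re-runs because in3 -9->0; new result 6 (unchanged).
  v7: re-examined; everything it read last time is the same (v3 unchanged) — cache -6 kept, no run.
  v8: re-examined; everything it read last time is the same (v7 unchanged, in5 unchanged) — cache 6 kept, no run.
  v9: re-examined; everything it read last time is the same (v8 unchanged, v7 unchanged) — cache 12 kept, no run.
  v10: re-examined; everything it read last time is the same (v8 unchanged) — cache -6 kept, no run.
  v11: re-examined; everything it read last time is the same (v8 unchanged, v9 unchanged) — cache 12 kept, no run.
  v12: re-examined; everything it read last time is the same (v11 unchanged, v10 unchanged) — cache -6 kept, no run.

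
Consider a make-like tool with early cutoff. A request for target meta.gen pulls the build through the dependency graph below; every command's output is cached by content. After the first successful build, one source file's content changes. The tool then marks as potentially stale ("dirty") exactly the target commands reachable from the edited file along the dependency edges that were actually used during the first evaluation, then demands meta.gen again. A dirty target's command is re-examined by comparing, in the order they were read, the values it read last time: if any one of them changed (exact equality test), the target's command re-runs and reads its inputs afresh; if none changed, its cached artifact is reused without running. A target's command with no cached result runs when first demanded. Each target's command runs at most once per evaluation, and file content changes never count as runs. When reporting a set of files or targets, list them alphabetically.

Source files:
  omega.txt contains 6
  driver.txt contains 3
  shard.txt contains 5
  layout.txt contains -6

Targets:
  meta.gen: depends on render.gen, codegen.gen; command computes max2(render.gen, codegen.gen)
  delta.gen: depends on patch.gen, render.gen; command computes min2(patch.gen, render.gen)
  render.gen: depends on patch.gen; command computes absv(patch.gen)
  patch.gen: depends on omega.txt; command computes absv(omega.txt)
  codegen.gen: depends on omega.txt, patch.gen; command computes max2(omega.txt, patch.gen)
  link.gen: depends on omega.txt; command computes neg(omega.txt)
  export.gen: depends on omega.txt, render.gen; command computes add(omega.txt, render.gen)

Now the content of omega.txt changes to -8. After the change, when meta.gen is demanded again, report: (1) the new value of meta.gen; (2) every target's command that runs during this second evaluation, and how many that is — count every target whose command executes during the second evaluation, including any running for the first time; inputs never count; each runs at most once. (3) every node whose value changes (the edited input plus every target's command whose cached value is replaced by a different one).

First demand of the output computes:
  patch.gen = absv(6) = 6
  codegen.gen = max2(6, 6) = 6
  render.gen = absv(6) = 6
  meta.gen = max2(6, 6) = 6

After the edit, cleaning proceeds:
  patch.gen: a read changed (omega.txt 6->-8) — executes, giving 8.
  codegen.gen: a read changed (omega.txt 6->-8; patch.gen 6->8) — executes, giving 8.
  render.gen: a read changed (patch.gen 6->8) — executes, giving 8.
  meta.gen: a read changed (render.gen 6->8; codegen.gen 6->8) — executes, giving 8.

Demanding meta.gen again yields 8.
4 target commands run: codegen.gen, meta.gen, patch.gen, render.gen.
The nodes whose values change: codegen.gen, meta.gen, omega.txt, patch.gen, render.gen.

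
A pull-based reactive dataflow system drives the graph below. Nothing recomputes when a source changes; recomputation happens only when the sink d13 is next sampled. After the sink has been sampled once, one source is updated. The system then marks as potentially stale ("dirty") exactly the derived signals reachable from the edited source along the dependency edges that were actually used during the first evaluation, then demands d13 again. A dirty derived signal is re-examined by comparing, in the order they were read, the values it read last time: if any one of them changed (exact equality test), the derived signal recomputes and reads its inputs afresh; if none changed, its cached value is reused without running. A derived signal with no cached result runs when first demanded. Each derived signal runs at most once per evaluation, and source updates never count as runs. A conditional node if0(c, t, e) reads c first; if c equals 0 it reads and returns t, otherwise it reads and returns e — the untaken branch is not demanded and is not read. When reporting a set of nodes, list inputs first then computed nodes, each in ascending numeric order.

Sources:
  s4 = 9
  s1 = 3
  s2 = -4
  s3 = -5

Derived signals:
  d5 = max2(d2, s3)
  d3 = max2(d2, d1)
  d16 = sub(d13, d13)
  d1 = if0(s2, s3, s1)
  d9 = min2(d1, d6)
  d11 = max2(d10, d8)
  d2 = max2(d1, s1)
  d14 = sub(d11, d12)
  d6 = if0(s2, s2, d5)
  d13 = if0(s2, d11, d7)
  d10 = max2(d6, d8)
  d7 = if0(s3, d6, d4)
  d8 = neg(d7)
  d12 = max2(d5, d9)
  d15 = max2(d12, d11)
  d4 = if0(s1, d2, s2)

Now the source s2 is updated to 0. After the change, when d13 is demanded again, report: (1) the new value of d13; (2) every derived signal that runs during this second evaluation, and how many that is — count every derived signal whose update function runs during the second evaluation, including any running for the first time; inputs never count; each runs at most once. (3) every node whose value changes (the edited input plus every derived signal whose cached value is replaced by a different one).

New value of d13: 0.
Derived signals that run: d4, d6, d7, d8, d10, d11, d13 — 7 in total.
Values that change: s2, d4, d7, d13.
Key observation: a condition flipped, so demand reaches new nodes — d6, d8, d10, d11 run for the first time.

First evaluation (everything demanded from the output):
  d4 = if0(s1=3 -> else branch s2) = -4
  d7 = if0(s3=-5 -> else branch d4) = -4
  d13 = if0(s2=-4 -> else branch d7) = -4

Propagation after the edit:
  d4: runs — s2 -4->0; result 0.
  d6: demanded for the first time — runs, produces 0.
  d7: runs — d4 -4->0; result 0.
  d8: demanded for the first time — runs, produces 0.
  d10: demanded for the first time — runs, produces 0.
  d11: demanded for the first time — runs, produces 0.
  d13: runs — s2 -4->0; d7 -4->0; result 0.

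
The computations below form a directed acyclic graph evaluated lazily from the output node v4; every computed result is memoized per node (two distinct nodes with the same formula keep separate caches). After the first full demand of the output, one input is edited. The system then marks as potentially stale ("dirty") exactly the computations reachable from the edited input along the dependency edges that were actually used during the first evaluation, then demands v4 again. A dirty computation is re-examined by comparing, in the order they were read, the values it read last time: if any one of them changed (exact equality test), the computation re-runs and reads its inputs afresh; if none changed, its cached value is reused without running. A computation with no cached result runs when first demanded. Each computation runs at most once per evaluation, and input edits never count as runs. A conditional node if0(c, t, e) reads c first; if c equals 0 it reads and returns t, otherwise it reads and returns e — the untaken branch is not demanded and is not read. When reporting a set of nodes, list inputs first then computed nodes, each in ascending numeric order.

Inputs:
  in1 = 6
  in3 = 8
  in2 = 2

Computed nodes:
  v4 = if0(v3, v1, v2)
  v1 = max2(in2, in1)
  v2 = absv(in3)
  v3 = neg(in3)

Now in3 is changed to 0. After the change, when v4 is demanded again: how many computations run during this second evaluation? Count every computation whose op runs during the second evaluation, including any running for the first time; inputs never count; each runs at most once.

First demand of the output computes:
  v2 = absv(8) = 8
  v3 = neg(8) = -8
  v4 = if0(v3=-8 -> else branch v2) = 8

After the edit, cleaning proceeds:
  v1: had never run; runs now, result 6.
  v2: stays stale; no demand reaches it after the flip.
  v3: a read changed (in3 8->0) — executes, giving 0.
  v4: a read changed (v3 -8->0) — executes, giving 6.

Note the branch switch — demand abandons v2, which is never re-examined.

3 computations run: v1, v3, v4.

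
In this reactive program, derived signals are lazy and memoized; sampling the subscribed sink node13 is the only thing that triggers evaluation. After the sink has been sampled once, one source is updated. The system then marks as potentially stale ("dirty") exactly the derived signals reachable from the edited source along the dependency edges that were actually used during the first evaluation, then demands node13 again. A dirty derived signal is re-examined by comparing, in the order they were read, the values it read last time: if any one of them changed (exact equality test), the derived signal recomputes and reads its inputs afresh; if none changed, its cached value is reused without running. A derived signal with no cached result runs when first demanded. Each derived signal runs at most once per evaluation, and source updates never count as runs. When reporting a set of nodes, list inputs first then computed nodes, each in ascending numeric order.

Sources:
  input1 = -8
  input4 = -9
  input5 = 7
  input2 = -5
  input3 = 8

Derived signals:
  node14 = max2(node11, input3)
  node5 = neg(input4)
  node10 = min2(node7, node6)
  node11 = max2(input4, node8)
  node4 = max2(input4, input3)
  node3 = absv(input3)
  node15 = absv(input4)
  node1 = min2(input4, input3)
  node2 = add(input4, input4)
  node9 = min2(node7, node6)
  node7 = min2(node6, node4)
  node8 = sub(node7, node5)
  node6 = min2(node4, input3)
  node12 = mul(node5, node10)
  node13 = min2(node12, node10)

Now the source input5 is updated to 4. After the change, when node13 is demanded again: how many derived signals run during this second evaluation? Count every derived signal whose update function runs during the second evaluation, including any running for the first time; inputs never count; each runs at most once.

First demand of the output computes:
  node4 = max2(-9, 8) = 8
  node5 = neg(-9) = 9
  node6 = min2(8, 8) = 8
  node7 = min2(8, 8) = 8
  node10 = min2(8, 8) = 8
  node12 = mul(9, 8) = 72
  node13 = min2(72, 8) = 8

After the edit, cleaning proceeds:
  no node depends on input5 at all; the second demand re-runs nothing.

Note the shortcut — nothing in the graph depends on input5 at all, so no recomputation happens.

0 derived signals run: none.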